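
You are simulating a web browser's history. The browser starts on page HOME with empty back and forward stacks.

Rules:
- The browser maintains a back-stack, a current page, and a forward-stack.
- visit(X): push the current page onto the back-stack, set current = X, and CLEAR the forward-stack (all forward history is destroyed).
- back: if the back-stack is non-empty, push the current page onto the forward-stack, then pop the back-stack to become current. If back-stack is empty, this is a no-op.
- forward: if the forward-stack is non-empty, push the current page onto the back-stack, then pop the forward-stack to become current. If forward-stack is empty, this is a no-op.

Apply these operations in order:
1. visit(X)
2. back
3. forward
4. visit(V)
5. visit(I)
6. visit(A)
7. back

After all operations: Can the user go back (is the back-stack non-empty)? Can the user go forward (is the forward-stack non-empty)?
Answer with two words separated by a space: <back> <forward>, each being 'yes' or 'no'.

After 1 (visit(X)): cur=X back=1 fwd=0
After 2 (back): cur=HOME back=0 fwd=1
After 3 (forward): cur=X back=1 fwd=0
After 4 (visit(V)): cur=V back=2 fwd=0
After 5 (visit(I)): cur=I back=3 fwd=0
After 6 (visit(A)): cur=A back=4 fwd=0
After 7 (back): cur=I back=3 fwd=1

Answer: yes yes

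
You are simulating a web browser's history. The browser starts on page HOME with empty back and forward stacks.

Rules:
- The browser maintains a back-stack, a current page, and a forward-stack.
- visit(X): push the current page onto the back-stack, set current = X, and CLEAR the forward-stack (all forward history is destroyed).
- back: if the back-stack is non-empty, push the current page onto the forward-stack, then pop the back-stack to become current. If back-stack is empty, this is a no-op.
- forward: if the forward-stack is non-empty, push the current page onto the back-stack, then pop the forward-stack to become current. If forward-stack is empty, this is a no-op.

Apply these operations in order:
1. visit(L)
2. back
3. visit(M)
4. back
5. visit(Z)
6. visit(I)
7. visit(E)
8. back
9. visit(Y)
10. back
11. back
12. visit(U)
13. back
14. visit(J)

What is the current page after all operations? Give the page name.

Answer: J

Derivation:
After 1 (visit(L)): cur=L back=1 fwd=0
After 2 (back): cur=HOME back=0 fwd=1
After 3 (visit(M)): cur=M back=1 fwd=0
After 4 (back): cur=HOME back=0 fwd=1
After 5 (visit(Z)): cur=Z back=1 fwd=0
After 6 (visit(I)): cur=I back=2 fwd=0
After 7 (visit(E)): cur=E back=3 fwd=0
After 8 (back): cur=I back=2 fwd=1
After 9 (visit(Y)): cur=Y back=3 fwd=0
After 10 (back): cur=I back=2 fwd=1
After 11 (back): cur=Z back=1 fwd=2
After 12 (visit(U)): cur=U back=2 fwd=0
After 13 (back): cur=Z back=1 fwd=1
After 14 (visit(J)): cur=J back=2 fwd=0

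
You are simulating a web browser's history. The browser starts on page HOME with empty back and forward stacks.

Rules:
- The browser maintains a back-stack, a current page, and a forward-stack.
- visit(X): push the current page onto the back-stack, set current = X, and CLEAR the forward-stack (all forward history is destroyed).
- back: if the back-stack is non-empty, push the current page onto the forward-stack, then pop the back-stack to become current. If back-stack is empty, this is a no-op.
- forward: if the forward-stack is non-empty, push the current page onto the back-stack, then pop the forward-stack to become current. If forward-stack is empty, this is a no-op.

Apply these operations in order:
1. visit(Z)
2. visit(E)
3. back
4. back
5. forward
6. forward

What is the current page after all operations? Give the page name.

After 1 (visit(Z)): cur=Z back=1 fwd=0
After 2 (visit(E)): cur=E back=2 fwd=0
After 3 (back): cur=Z back=1 fwd=1
After 4 (back): cur=HOME back=0 fwd=2
After 5 (forward): cur=Z back=1 fwd=1
After 6 (forward): cur=E back=2 fwd=0

Answer: E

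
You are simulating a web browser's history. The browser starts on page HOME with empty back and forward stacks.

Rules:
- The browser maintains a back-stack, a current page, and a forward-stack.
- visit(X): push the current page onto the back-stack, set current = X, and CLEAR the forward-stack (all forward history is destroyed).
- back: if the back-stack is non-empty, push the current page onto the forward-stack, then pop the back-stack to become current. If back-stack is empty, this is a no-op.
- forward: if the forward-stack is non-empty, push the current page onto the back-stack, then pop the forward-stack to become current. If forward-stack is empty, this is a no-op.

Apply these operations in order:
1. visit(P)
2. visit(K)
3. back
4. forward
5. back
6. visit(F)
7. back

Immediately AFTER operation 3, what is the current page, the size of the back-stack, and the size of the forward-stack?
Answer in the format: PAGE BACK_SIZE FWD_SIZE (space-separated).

After 1 (visit(P)): cur=P back=1 fwd=0
After 2 (visit(K)): cur=K back=2 fwd=0
After 3 (back): cur=P back=1 fwd=1

P 1 1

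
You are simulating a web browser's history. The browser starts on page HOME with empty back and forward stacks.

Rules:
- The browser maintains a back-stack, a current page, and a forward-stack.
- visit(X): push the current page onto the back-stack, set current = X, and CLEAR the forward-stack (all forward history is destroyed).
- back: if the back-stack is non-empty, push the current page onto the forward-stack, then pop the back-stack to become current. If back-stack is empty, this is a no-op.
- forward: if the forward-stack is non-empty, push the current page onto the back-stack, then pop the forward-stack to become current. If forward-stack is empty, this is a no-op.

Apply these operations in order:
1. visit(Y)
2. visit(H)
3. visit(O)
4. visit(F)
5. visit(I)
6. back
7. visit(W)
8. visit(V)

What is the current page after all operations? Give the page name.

Answer: V

Derivation:
After 1 (visit(Y)): cur=Y back=1 fwd=0
After 2 (visit(H)): cur=H back=2 fwd=0
After 3 (visit(O)): cur=O back=3 fwd=0
After 4 (visit(F)): cur=F back=4 fwd=0
After 5 (visit(I)): cur=I back=5 fwd=0
After 6 (back): cur=F back=4 fwd=1
After 7 (visit(W)): cur=W back=5 fwd=0
After 8 (visit(V)): cur=V back=6 fwd=0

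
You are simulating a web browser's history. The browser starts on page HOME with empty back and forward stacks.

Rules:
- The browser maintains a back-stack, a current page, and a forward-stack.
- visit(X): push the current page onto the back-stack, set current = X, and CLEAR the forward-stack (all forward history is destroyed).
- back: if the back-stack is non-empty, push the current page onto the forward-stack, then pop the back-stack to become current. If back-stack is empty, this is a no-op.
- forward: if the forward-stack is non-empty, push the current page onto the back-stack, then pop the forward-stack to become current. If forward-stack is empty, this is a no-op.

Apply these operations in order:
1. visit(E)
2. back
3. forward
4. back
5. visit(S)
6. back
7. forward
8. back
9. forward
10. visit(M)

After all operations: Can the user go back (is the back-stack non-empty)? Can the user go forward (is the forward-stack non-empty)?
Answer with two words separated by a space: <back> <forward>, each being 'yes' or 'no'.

After 1 (visit(E)): cur=E back=1 fwd=0
After 2 (back): cur=HOME back=0 fwd=1
After 3 (forward): cur=E back=1 fwd=0
After 4 (back): cur=HOME back=0 fwd=1
After 5 (visit(S)): cur=S back=1 fwd=0
After 6 (back): cur=HOME back=0 fwd=1
After 7 (forward): cur=S back=1 fwd=0
After 8 (back): cur=HOME back=0 fwd=1
After 9 (forward): cur=S back=1 fwd=0
After 10 (visit(M)): cur=M back=2 fwd=0

Answer: yes no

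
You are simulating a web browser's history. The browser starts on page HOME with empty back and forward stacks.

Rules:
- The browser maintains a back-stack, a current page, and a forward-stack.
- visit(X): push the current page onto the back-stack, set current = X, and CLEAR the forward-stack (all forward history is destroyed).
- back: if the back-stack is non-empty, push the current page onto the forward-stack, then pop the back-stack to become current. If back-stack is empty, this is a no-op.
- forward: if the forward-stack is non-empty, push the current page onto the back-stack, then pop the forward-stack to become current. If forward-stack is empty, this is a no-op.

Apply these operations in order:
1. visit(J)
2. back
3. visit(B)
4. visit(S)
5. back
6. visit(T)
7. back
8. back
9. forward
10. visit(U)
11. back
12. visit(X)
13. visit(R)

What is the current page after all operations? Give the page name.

Answer: R

Derivation:
After 1 (visit(J)): cur=J back=1 fwd=0
After 2 (back): cur=HOME back=0 fwd=1
After 3 (visit(B)): cur=B back=1 fwd=0
After 4 (visit(S)): cur=S back=2 fwd=0
After 5 (back): cur=B back=1 fwd=1
After 6 (visit(T)): cur=T back=2 fwd=0
After 7 (back): cur=B back=1 fwd=1
After 8 (back): cur=HOME back=0 fwd=2
After 9 (forward): cur=B back=1 fwd=1
After 10 (visit(U)): cur=U back=2 fwd=0
After 11 (back): cur=B back=1 fwd=1
After 12 (visit(X)): cur=X back=2 fwd=0
After 13 (visit(R)): cur=R back=3 fwd=0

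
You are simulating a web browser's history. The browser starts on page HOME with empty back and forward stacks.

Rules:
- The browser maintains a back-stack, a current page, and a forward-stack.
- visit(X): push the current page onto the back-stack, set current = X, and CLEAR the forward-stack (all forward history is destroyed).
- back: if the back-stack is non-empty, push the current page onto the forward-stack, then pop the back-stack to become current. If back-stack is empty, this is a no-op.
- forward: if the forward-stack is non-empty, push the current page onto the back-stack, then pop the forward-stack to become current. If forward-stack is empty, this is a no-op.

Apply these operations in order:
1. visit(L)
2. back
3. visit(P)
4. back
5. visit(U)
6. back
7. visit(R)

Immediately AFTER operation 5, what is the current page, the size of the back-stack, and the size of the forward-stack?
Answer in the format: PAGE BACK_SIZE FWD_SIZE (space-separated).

After 1 (visit(L)): cur=L back=1 fwd=0
After 2 (back): cur=HOME back=0 fwd=1
After 3 (visit(P)): cur=P back=1 fwd=0
After 4 (back): cur=HOME back=0 fwd=1
After 5 (visit(U)): cur=U back=1 fwd=0

U 1 0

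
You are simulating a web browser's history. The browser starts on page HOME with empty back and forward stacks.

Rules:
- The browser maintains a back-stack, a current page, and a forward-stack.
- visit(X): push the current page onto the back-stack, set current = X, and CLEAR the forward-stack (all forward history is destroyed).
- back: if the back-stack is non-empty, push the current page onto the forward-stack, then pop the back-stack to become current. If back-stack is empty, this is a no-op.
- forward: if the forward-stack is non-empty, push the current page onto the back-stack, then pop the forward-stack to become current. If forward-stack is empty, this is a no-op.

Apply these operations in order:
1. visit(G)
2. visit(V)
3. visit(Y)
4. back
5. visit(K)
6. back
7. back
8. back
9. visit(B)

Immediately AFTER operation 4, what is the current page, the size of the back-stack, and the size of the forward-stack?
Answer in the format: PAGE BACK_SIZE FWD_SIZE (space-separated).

After 1 (visit(G)): cur=G back=1 fwd=0
After 2 (visit(V)): cur=V back=2 fwd=0
After 3 (visit(Y)): cur=Y back=3 fwd=0
After 4 (back): cur=V back=2 fwd=1

V 2 1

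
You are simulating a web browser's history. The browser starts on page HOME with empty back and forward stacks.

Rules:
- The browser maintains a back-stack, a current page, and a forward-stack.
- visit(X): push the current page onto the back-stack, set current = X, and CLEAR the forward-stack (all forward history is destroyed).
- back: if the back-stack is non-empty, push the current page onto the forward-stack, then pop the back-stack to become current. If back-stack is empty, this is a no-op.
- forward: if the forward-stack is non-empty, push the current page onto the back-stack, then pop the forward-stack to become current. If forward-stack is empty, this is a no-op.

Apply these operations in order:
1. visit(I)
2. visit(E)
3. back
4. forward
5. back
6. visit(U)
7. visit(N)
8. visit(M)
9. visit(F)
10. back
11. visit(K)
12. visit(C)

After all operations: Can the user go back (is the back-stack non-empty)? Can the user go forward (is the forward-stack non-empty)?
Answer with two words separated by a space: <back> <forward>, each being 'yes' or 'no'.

After 1 (visit(I)): cur=I back=1 fwd=0
After 2 (visit(E)): cur=E back=2 fwd=0
After 3 (back): cur=I back=1 fwd=1
After 4 (forward): cur=E back=2 fwd=0
After 5 (back): cur=I back=1 fwd=1
After 6 (visit(U)): cur=U back=2 fwd=0
After 7 (visit(N)): cur=N back=3 fwd=0
After 8 (visit(M)): cur=M back=4 fwd=0
After 9 (visit(F)): cur=F back=5 fwd=0
After 10 (back): cur=M back=4 fwd=1
After 11 (visit(K)): cur=K back=5 fwd=0
After 12 (visit(C)): cur=C back=6 fwd=0

Answer: yes no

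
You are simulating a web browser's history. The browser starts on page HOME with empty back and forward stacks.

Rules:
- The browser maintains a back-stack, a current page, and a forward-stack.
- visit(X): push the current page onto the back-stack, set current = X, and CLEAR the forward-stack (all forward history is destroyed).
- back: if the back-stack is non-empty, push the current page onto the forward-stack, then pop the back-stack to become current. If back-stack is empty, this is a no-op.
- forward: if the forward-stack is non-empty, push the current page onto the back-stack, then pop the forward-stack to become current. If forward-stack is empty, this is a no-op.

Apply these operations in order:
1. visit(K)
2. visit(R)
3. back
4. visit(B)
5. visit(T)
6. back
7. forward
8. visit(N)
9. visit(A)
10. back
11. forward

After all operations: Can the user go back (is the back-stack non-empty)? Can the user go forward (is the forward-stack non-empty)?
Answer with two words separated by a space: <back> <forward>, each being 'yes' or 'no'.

Answer: yes no

Derivation:
After 1 (visit(K)): cur=K back=1 fwd=0
After 2 (visit(R)): cur=R back=2 fwd=0
After 3 (back): cur=K back=1 fwd=1
After 4 (visit(B)): cur=B back=2 fwd=0
After 5 (visit(T)): cur=T back=3 fwd=0
After 6 (back): cur=B back=2 fwd=1
After 7 (forward): cur=T back=3 fwd=0
After 8 (visit(N)): cur=N back=4 fwd=0
After 9 (visit(A)): cur=A back=5 fwd=0
After 10 (back): cur=N back=4 fwd=1
After 11 (forward): cur=A back=5 fwd=0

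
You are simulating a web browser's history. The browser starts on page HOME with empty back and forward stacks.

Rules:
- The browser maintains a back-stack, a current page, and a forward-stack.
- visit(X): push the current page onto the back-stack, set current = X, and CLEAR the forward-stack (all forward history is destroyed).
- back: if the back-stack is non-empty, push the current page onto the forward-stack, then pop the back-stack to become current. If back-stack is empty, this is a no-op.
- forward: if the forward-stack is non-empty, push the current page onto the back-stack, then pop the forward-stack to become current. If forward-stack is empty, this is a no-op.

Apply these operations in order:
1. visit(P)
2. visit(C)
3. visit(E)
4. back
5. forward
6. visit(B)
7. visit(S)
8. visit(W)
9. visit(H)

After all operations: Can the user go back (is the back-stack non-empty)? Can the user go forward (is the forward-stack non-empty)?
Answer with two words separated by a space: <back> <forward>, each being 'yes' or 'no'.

After 1 (visit(P)): cur=P back=1 fwd=0
After 2 (visit(C)): cur=C back=2 fwd=0
After 3 (visit(E)): cur=E back=3 fwd=0
After 4 (back): cur=C back=2 fwd=1
After 5 (forward): cur=E back=3 fwd=0
After 6 (visit(B)): cur=B back=4 fwd=0
After 7 (visit(S)): cur=S back=5 fwd=0
After 8 (visit(W)): cur=W back=6 fwd=0
After 9 (visit(H)): cur=H back=7 fwd=0

Answer: yes no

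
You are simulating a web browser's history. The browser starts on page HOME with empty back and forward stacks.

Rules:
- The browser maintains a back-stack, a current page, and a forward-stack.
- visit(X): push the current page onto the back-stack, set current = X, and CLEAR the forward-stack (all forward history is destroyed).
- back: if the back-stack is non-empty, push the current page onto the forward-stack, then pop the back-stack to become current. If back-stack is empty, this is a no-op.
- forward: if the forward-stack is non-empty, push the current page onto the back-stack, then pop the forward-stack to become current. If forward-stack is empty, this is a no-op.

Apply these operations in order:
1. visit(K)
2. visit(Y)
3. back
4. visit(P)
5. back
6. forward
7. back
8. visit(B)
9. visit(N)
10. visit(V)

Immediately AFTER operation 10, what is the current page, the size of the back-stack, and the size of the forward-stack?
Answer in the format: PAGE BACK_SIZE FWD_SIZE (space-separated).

After 1 (visit(K)): cur=K back=1 fwd=0
After 2 (visit(Y)): cur=Y back=2 fwd=0
After 3 (back): cur=K back=1 fwd=1
After 4 (visit(P)): cur=P back=2 fwd=0
After 5 (back): cur=K back=1 fwd=1
After 6 (forward): cur=P back=2 fwd=0
After 7 (back): cur=K back=1 fwd=1
After 8 (visit(B)): cur=B back=2 fwd=0
After 9 (visit(N)): cur=N back=3 fwd=0
After 10 (visit(V)): cur=V back=4 fwd=0

V 4 0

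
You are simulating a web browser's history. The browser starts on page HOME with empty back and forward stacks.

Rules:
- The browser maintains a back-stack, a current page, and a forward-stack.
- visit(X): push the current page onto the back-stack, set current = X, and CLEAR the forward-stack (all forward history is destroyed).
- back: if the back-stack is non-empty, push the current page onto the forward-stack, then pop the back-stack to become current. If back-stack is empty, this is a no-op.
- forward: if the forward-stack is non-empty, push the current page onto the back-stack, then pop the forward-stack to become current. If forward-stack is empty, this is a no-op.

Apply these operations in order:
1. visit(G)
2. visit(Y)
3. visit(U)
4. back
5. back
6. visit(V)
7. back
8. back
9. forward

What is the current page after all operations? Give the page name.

Answer: G

Derivation:
After 1 (visit(G)): cur=G back=1 fwd=0
After 2 (visit(Y)): cur=Y back=2 fwd=0
After 3 (visit(U)): cur=U back=3 fwd=0
After 4 (back): cur=Y back=2 fwd=1
After 5 (back): cur=G back=1 fwd=2
After 6 (visit(V)): cur=V back=2 fwd=0
After 7 (back): cur=G back=1 fwd=1
After 8 (back): cur=HOME back=0 fwd=2
After 9 (forward): cur=G back=1 fwd=1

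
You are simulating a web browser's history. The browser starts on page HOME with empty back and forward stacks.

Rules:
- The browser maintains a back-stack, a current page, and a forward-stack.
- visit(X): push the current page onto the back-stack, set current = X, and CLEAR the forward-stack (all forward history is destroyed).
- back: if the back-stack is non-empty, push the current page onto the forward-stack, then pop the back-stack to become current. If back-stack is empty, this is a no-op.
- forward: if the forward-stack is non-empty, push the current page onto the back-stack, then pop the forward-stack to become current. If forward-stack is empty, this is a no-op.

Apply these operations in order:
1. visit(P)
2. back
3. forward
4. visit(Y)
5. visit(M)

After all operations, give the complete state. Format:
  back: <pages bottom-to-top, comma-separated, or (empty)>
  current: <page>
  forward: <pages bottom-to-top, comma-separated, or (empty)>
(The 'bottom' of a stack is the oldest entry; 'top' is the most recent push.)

After 1 (visit(P)): cur=P back=1 fwd=0
After 2 (back): cur=HOME back=0 fwd=1
After 3 (forward): cur=P back=1 fwd=0
After 4 (visit(Y)): cur=Y back=2 fwd=0
After 5 (visit(M)): cur=M back=3 fwd=0

Answer: back: HOME,P,Y
current: M
forward: (empty)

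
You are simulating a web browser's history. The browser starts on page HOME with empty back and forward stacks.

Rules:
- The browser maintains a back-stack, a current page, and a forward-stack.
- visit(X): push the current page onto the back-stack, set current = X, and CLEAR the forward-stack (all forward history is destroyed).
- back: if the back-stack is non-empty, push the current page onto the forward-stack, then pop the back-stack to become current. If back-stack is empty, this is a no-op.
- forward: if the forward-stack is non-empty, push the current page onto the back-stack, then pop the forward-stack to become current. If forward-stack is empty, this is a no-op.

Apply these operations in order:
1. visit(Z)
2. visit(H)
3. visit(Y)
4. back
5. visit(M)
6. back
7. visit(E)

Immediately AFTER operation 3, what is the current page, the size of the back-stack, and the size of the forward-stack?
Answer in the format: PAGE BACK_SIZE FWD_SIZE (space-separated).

After 1 (visit(Z)): cur=Z back=1 fwd=0
After 2 (visit(H)): cur=H back=2 fwd=0
After 3 (visit(Y)): cur=Y back=3 fwd=0

Y 3 0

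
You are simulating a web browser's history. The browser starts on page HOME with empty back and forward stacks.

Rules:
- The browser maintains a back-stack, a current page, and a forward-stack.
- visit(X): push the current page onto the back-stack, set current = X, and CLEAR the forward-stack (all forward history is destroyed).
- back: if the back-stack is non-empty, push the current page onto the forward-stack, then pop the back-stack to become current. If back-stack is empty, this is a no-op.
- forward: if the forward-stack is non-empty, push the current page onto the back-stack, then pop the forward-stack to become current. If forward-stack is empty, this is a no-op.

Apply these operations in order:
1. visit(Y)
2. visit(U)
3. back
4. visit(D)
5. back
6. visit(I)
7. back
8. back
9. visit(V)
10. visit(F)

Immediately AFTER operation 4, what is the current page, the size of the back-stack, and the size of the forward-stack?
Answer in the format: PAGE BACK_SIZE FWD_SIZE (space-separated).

After 1 (visit(Y)): cur=Y back=1 fwd=0
After 2 (visit(U)): cur=U back=2 fwd=0
After 3 (back): cur=Y back=1 fwd=1
After 4 (visit(D)): cur=D back=2 fwd=0

D 2 0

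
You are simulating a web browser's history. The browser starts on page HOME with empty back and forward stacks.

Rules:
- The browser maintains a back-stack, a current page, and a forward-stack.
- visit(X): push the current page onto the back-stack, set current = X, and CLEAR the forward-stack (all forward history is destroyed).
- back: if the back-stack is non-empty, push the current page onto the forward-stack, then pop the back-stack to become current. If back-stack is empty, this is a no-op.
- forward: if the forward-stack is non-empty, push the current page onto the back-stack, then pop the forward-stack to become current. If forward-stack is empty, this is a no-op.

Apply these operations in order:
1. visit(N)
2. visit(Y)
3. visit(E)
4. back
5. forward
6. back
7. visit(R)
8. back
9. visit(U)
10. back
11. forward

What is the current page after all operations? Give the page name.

Answer: U

Derivation:
After 1 (visit(N)): cur=N back=1 fwd=0
After 2 (visit(Y)): cur=Y back=2 fwd=0
After 3 (visit(E)): cur=E back=3 fwd=0
After 4 (back): cur=Y back=2 fwd=1
After 5 (forward): cur=E back=3 fwd=0
After 6 (back): cur=Y back=2 fwd=1
After 7 (visit(R)): cur=R back=3 fwd=0
After 8 (back): cur=Y back=2 fwd=1
After 9 (visit(U)): cur=U back=3 fwd=0
After 10 (back): cur=Y back=2 fwd=1
After 11 (forward): cur=U back=3 fwd=0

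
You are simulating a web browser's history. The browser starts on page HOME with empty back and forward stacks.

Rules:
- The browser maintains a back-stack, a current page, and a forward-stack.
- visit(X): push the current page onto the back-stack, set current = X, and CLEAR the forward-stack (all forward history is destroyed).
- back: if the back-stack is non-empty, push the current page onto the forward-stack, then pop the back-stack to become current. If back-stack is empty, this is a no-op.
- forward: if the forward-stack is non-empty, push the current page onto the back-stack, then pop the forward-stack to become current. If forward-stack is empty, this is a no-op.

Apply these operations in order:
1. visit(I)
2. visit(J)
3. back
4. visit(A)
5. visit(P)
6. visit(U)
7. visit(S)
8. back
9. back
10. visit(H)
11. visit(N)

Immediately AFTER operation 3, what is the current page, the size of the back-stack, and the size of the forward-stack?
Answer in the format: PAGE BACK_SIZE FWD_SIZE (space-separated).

After 1 (visit(I)): cur=I back=1 fwd=0
After 2 (visit(J)): cur=J back=2 fwd=0
After 3 (back): cur=I back=1 fwd=1

I 1 1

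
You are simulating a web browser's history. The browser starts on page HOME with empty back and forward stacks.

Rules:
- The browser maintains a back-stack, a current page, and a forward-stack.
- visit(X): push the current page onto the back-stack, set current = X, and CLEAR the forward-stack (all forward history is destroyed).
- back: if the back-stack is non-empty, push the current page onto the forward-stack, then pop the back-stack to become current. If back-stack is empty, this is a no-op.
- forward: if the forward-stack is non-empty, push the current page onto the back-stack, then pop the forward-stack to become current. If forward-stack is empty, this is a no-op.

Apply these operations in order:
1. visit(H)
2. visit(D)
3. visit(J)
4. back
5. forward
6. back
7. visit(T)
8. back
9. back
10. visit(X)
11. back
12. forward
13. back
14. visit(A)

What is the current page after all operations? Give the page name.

Answer: A

Derivation:
After 1 (visit(H)): cur=H back=1 fwd=0
After 2 (visit(D)): cur=D back=2 fwd=0
After 3 (visit(J)): cur=J back=3 fwd=0
After 4 (back): cur=D back=2 fwd=1
After 5 (forward): cur=J back=3 fwd=0
After 6 (back): cur=D back=2 fwd=1
After 7 (visit(T)): cur=T back=3 fwd=0
After 8 (back): cur=D back=2 fwd=1
After 9 (back): cur=H back=1 fwd=2
After 10 (visit(X)): cur=X back=2 fwd=0
After 11 (back): cur=H back=1 fwd=1
After 12 (forward): cur=X back=2 fwd=0
After 13 (back): cur=H back=1 fwd=1
After 14 (visit(A)): cur=A back=2 fwd=0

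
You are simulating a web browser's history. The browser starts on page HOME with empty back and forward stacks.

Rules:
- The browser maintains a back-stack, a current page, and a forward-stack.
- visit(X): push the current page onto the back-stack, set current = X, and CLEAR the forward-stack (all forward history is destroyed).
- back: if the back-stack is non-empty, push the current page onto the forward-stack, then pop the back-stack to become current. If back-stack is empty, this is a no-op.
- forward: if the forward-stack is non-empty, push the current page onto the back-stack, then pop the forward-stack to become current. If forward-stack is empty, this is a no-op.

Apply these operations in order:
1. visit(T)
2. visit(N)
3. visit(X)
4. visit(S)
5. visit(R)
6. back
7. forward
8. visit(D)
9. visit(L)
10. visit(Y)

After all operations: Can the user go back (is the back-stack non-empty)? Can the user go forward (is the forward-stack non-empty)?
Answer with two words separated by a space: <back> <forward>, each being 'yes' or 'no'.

After 1 (visit(T)): cur=T back=1 fwd=0
After 2 (visit(N)): cur=N back=2 fwd=0
After 3 (visit(X)): cur=X back=3 fwd=0
After 4 (visit(S)): cur=S back=4 fwd=0
After 5 (visit(R)): cur=R back=5 fwd=0
After 6 (back): cur=S back=4 fwd=1
After 7 (forward): cur=R back=5 fwd=0
After 8 (visit(D)): cur=D back=6 fwd=0
After 9 (visit(L)): cur=L back=7 fwd=0
After 10 (visit(Y)): cur=Y back=8 fwd=0

Answer: yes no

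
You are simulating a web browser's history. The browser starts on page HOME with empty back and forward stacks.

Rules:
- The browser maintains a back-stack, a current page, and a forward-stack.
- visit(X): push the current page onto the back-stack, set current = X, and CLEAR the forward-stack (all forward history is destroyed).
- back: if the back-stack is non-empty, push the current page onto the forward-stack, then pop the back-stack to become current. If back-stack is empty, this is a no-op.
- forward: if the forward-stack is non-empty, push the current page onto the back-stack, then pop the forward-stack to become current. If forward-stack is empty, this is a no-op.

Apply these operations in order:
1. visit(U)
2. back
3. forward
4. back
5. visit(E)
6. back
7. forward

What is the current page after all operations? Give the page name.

Answer: E

Derivation:
After 1 (visit(U)): cur=U back=1 fwd=0
After 2 (back): cur=HOME back=0 fwd=1
After 3 (forward): cur=U back=1 fwd=0
After 4 (back): cur=HOME back=0 fwd=1
After 5 (visit(E)): cur=E back=1 fwd=0
After 6 (back): cur=HOME back=0 fwd=1
After 7 (forward): cur=E back=1 fwd=0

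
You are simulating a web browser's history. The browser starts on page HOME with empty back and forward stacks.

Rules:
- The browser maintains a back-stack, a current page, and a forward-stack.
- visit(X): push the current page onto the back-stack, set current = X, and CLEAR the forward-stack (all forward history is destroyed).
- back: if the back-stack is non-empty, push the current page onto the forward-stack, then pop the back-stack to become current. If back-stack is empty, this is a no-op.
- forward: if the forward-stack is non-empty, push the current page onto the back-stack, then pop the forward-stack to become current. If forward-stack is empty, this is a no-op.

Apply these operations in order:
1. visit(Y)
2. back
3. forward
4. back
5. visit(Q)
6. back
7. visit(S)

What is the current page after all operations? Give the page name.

Answer: S

Derivation:
After 1 (visit(Y)): cur=Y back=1 fwd=0
After 2 (back): cur=HOME back=0 fwd=1
After 3 (forward): cur=Y back=1 fwd=0
After 4 (back): cur=HOME back=0 fwd=1
After 5 (visit(Q)): cur=Q back=1 fwd=0
After 6 (back): cur=HOME back=0 fwd=1
After 7 (visit(S)): cur=S back=1 fwd=0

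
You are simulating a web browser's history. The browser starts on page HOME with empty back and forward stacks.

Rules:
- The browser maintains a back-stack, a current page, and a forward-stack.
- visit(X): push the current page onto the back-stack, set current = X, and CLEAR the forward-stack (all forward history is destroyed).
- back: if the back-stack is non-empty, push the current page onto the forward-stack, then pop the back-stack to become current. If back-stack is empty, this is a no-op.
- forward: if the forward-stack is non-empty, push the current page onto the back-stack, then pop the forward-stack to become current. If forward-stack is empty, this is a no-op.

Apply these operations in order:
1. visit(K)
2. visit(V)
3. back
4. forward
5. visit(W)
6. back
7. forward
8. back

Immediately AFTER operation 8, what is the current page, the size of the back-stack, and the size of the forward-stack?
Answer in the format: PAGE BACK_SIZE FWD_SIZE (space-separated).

After 1 (visit(K)): cur=K back=1 fwd=0
After 2 (visit(V)): cur=V back=2 fwd=0
After 3 (back): cur=K back=1 fwd=1
After 4 (forward): cur=V back=2 fwd=0
After 5 (visit(W)): cur=W back=3 fwd=0
After 6 (back): cur=V back=2 fwd=1
After 7 (forward): cur=W back=3 fwd=0
After 8 (back): cur=V back=2 fwd=1

V 2 1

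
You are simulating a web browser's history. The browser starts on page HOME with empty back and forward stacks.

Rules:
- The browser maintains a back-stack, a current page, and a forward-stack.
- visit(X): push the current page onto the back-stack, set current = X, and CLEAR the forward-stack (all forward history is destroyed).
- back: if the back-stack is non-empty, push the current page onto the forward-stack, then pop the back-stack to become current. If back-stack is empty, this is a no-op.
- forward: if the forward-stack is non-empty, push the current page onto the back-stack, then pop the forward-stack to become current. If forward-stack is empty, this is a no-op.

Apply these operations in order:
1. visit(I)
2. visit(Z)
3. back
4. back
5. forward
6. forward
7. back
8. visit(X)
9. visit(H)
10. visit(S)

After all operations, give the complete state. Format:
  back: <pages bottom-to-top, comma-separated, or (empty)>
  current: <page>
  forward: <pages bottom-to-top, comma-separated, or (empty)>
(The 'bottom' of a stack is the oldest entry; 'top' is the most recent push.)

After 1 (visit(I)): cur=I back=1 fwd=0
After 2 (visit(Z)): cur=Z back=2 fwd=0
After 3 (back): cur=I back=1 fwd=1
After 4 (back): cur=HOME back=0 fwd=2
After 5 (forward): cur=I back=1 fwd=1
After 6 (forward): cur=Z back=2 fwd=0
After 7 (back): cur=I back=1 fwd=1
After 8 (visit(X)): cur=X back=2 fwd=0
After 9 (visit(H)): cur=H back=3 fwd=0
After 10 (visit(S)): cur=S back=4 fwd=0

Answer: back: HOME,I,X,H
current: S
forward: (empty)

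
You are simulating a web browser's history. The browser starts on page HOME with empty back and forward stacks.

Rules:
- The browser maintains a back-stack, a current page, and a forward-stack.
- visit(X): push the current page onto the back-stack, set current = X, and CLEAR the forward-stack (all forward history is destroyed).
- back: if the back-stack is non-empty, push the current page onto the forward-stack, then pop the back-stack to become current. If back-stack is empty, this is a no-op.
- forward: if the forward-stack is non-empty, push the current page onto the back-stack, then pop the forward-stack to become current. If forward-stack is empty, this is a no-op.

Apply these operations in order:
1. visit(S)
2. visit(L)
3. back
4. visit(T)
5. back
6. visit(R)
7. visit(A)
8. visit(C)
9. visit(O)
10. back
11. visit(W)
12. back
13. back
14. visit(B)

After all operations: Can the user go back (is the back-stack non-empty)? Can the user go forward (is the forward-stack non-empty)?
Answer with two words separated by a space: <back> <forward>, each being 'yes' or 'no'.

Answer: yes no

Derivation:
After 1 (visit(S)): cur=S back=1 fwd=0
After 2 (visit(L)): cur=L back=2 fwd=0
After 3 (back): cur=S back=1 fwd=1
After 4 (visit(T)): cur=T back=2 fwd=0
After 5 (back): cur=S back=1 fwd=1
After 6 (visit(R)): cur=R back=2 fwd=0
After 7 (visit(A)): cur=A back=3 fwd=0
After 8 (visit(C)): cur=C back=4 fwd=0
After 9 (visit(O)): cur=O back=5 fwd=0
After 10 (back): cur=C back=4 fwd=1
After 11 (visit(W)): cur=W back=5 fwd=0
After 12 (back): cur=C back=4 fwd=1
After 13 (back): cur=A back=3 fwd=2
After 14 (visit(B)): cur=B back=4 fwd=0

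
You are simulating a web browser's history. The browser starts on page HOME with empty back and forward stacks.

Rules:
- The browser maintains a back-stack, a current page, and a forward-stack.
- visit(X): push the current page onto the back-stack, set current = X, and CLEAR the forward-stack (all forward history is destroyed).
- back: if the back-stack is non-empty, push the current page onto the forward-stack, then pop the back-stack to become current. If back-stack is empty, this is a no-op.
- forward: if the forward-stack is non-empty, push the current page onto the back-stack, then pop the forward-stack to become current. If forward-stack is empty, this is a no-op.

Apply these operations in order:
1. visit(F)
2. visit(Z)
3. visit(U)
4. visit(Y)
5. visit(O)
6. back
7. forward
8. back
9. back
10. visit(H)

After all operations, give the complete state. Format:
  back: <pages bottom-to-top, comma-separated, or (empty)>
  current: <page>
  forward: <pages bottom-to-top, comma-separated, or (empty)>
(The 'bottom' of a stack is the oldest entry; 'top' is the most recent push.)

After 1 (visit(F)): cur=F back=1 fwd=0
After 2 (visit(Z)): cur=Z back=2 fwd=0
After 3 (visit(U)): cur=U back=3 fwd=0
After 4 (visit(Y)): cur=Y back=4 fwd=0
After 5 (visit(O)): cur=O back=5 fwd=0
After 6 (back): cur=Y back=4 fwd=1
After 7 (forward): cur=O back=5 fwd=0
After 8 (back): cur=Y back=4 fwd=1
After 9 (back): cur=U back=3 fwd=2
After 10 (visit(H)): cur=H back=4 fwd=0

Answer: back: HOME,F,Z,U
current: H
forward: (empty)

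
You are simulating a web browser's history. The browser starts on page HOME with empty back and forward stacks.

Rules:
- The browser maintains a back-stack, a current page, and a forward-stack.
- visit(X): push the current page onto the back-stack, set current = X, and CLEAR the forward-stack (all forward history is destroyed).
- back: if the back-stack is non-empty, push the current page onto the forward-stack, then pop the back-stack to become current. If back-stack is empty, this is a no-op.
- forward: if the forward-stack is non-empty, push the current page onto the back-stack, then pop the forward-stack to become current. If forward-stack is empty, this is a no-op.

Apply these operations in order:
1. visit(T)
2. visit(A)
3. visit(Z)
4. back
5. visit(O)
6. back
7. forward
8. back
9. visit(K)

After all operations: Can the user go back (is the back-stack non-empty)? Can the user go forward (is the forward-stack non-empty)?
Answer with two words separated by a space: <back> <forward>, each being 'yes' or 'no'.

After 1 (visit(T)): cur=T back=1 fwd=0
After 2 (visit(A)): cur=A back=2 fwd=0
After 3 (visit(Z)): cur=Z back=3 fwd=0
After 4 (back): cur=A back=2 fwd=1
After 5 (visit(O)): cur=O back=3 fwd=0
After 6 (back): cur=A back=2 fwd=1
After 7 (forward): cur=O back=3 fwd=0
After 8 (back): cur=A back=2 fwd=1
After 9 (visit(K)): cur=K back=3 fwd=0

Answer: yes no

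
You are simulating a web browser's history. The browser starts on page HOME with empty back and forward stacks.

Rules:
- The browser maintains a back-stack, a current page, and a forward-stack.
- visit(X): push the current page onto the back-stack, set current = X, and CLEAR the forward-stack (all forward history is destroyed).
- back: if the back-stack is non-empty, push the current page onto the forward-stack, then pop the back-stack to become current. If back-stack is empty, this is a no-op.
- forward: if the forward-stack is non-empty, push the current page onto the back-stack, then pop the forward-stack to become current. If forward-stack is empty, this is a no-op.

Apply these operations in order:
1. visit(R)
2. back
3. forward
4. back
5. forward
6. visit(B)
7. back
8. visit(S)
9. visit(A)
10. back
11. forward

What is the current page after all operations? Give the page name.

After 1 (visit(R)): cur=R back=1 fwd=0
After 2 (back): cur=HOME back=0 fwd=1
After 3 (forward): cur=R back=1 fwd=0
After 4 (back): cur=HOME back=0 fwd=1
After 5 (forward): cur=R back=1 fwd=0
After 6 (visit(B)): cur=B back=2 fwd=0
After 7 (back): cur=R back=1 fwd=1
After 8 (visit(S)): cur=S back=2 fwd=0
After 9 (visit(A)): cur=A back=3 fwd=0
After 10 (back): cur=S back=2 fwd=1
After 11 (forward): cur=A back=3 fwd=0

Answer: A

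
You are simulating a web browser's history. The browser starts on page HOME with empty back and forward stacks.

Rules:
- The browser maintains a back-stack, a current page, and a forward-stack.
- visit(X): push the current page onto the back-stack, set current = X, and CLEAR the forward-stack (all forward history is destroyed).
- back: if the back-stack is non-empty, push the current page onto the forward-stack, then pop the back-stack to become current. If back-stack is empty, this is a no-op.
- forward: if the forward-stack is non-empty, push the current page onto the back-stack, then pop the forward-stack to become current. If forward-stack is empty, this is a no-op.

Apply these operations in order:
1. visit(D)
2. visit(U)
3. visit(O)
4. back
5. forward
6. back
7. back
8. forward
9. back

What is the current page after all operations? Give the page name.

After 1 (visit(D)): cur=D back=1 fwd=0
After 2 (visit(U)): cur=U back=2 fwd=0
After 3 (visit(O)): cur=O back=3 fwd=0
After 4 (back): cur=U back=2 fwd=1
After 5 (forward): cur=O back=3 fwd=0
After 6 (back): cur=U back=2 fwd=1
After 7 (back): cur=D back=1 fwd=2
After 8 (forward): cur=U back=2 fwd=1
After 9 (back): cur=D back=1 fwd=2

Answer: D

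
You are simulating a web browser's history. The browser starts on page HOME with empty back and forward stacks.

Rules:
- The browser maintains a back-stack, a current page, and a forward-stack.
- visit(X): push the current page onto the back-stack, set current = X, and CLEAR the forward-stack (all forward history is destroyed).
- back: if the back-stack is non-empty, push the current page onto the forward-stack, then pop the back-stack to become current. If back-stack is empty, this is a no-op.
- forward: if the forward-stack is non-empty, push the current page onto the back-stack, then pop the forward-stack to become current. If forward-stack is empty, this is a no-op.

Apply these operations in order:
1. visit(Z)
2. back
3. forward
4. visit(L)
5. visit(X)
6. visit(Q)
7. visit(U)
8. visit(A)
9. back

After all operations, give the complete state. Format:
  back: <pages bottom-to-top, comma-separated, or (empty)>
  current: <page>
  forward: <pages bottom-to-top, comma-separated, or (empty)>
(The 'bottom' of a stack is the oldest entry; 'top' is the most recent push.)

Answer: back: HOME,Z,L,X,Q
current: U
forward: A

Derivation:
After 1 (visit(Z)): cur=Z back=1 fwd=0
After 2 (back): cur=HOME back=0 fwd=1
After 3 (forward): cur=Z back=1 fwd=0
After 4 (visit(L)): cur=L back=2 fwd=0
After 5 (visit(X)): cur=X back=3 fwd=0
After 6 (visit(Q)): cur=Q back=4 fwd=0
After 7 (visit(U)): cur=U back=5 fwd=0
After 8 (visit(A)): cur=A back=6 fwd=0
After 9 (back): cur=U back=5 fwd=1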